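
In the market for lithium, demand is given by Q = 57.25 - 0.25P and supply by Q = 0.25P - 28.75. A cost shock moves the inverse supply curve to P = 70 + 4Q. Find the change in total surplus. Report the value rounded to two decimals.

767.81

Rewriting demand in inverse form: P = 229 - 4Q.
Rewriting supply in inverse form: P = 115 + 4Q.
Initial equilibrium: Q_0 = 14.25, P_0 = 172; CS_0 = (1/2)(14.25)(57) = 406.125, PS_0 = (1/2)(14.25)(57) = 406.125.
New equilibrium: 229 - 4Q = 70 + 4Q gives Q_1 = 19.875, P_1 = 149.5; CS_1 = 790.0312, PS_1 = 790.0312.
Change in total surplus = (790.0312 + 790.0312) - (406.125 + 406.125) = 767.8125.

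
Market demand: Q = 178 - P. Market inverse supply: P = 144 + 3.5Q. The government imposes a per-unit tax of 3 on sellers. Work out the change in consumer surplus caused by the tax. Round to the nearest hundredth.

-4.81

Rewriting demand in inverse form: P = 178 - Q.
Pre-tax equilibrium: 178 - Q = 144 + 3.5Q gives Q* = 7.5556, P* = 170.4444.
With the tax, sellers need 3 more per unit: 178 - Q = 144 + 3.5Q + 3, so Q_t = 6.8889. Buyers pay P_b = 171.1111; sellers receive P_s = P_b - 3 = 168.1111.
CS falls from (1/2)(7.5556)(7.5556) = 28.5432 to (1/2)(6.8889)(6.8889) = 23.7284, a change of -4.8148.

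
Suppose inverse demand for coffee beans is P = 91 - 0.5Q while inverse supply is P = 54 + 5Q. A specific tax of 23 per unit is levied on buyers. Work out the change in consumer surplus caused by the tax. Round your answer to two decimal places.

-9.69

Pre-tax equilibrium: 91 - 0.5Q = 54 + 5Q gives Q* = 6.7273, P* = 87.6364.
With the tax, buyers' net willingness to pay falls by 23: (91 - 23) - 0.5Q = 54 + 5Q, so Q_t = 2.5455. Buyers pay P_b = 89.7273; sellers receive P_s = P_b - 23 = 66.7273.
Consumers lose the trapezoid between P* and P_b out to Q_t plus the triangle from Q_t to Q*: change in CS = 1.6198 - 11.314 = -9.6942.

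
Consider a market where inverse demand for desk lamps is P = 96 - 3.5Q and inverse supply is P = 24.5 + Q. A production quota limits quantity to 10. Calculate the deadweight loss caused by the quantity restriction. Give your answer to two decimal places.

Without the quota, 96 - 3.5Q = 24.5 + Q gives Q* = 15.8889.
At Q = 10 the demand price is 96 - 3.5(10) = 61 and the supply price is 24.5 + (10) = 34.5.
Deadweight loss is the triangle between the curves from 10 to 15.8889: (1/2)(61 - 34.5)(15.8889 - 10) = 78.0278.

78.03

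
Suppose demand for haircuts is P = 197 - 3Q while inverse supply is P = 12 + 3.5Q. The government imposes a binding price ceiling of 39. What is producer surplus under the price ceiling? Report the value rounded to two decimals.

Without the control, 197 - 3Q = 12 + 3.5Q so Q* = 28.4615 and P* = 111.6154.
At the ceiling price 39, quantity supplied is (39 - 12)/3.5 = 7.7143; supply is the short side, so Q = 7.7143 trades at P = 39.
PS is the triangle above supply below 39: (1/2)(7.7143)(39 - 12) = 104.1429.

104.14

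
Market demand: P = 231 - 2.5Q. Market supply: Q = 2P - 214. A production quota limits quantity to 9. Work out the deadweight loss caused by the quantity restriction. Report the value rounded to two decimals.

1568.17

Rewriting supply in inverse form: P = 107 + 0.5Q.
Unrestricted equilibrium: Q* = (231 - 107)/(2.5 + 0.5) = 41.3333.
At Q = 9 the demand price is 231 - 2.5(9) = 208.5 and the supply price is 107 + 0.5(9) = 111.5.
Deadweight loss is the triangle between the curves from 9 to 41.3333: (1/2)(208.5 - 111.5)(41.3333 - 9) = 1568.1667.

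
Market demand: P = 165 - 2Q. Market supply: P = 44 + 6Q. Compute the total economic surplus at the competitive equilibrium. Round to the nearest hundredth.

915.06

Set 165 - 2Q = 44 + 6Q, which gives 121 = 8Q, so Q* = 15.125 and P* = 165 - 2(15.125) = 134.75.
CS = (1/2)(15.125)(30.25) = 228.7656 and PS = (1/2)(15.125)(90.75) = 686.2969, so total surplus = 915.0625.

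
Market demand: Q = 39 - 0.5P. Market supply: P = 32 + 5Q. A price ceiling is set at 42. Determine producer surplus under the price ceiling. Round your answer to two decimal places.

Rewriting demand in inverse form: P = 78 - 2Q.
Without the control, 78 - 2Q = 32 + 5Q so Q* = 6.5714 and P* = 64.8571.
At the ceiling price 42, quantity supplied is (42 - 32)/5 = 2; supply is the short side, so Q = 2 trades at P = 42.
PS is the triangle above supply below 42: (1/2)(2)(42 - 32) = 10.

10.00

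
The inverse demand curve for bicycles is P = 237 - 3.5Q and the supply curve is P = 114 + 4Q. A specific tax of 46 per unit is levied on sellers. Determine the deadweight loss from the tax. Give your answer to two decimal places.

Pre-tax equilibrium: 237 - 3.5Q = 114 + 4Q gives Q* = 16.4, P* = 179.6.
A tax on sellers shifts supply up by 46: 237 - 3.5Q = 114 + 4Q + 46, so Q_t = 10.2667. Buyers pay P_b = 201.0667; sellers receive P_s = P_b - 46 = 155.0667.
Deadweight loss is the triangle between the curves from Q_t to Q*: (1/2)(16.4 - 10.2667)(46) = 141.0667.

141.07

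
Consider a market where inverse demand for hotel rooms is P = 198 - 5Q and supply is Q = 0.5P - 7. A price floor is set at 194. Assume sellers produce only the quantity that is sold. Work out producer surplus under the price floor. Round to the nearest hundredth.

143.36

Rewriting supply in inverse form: P = 14 + 2Q.
Without the control, 198 - 5Q = 14 + 2Q so Q* = 26.2857 and P* = 66.5714.
At the floor price 194, quantity demanded is (198 - 194)/5 = 0.8; demand is the short side, so Q = 0.8 trades at P = 194.
The supply price at Q = 0.8 is 15.6. PS is the trapezoid between 194 and supply over [0, 0.8]: (1/2)[(194 - 14) + (194 - 15.6)](0.8) = 143.36.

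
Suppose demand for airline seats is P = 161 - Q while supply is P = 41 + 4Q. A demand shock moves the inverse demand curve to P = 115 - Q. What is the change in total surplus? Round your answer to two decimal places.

Initial equilibrium: Q_0 = 24, P_0 = 137; CS_0 = (1/2)(24)(24) = 288, PS_0 = (1/2)(24)(96) = 1152.
New equilibrium: 115 - Q = 41 + 4Q gives Q_1 = 14.8, P_1 = 100.2; CS_1 = 109.52, PS_1 = 438.08.
Change in total surplus = (109.52 + 438.08) - (288 + 1152) = -892.4.

-892.40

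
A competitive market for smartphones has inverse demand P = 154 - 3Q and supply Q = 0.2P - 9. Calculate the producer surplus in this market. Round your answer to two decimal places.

Rewriting supply in inverse form: P = 45 + 5Q.
Equilibrium: 154 - 3Q = 45 + 5Q, so Q* = 13.625 and P* = 113.125.
PS is the area between P* and the supply curve from 0 to Q*: (1/2)(13.625)(68.125) = 464.1016.

464.10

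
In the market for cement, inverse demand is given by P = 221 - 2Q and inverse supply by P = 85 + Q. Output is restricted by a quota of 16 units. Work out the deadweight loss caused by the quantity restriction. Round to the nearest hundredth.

1290.67

Without the quota, 221 - 2Q = 85 + Q gives Q* = 45.3333.
At Q = 16 the demand price is 221 - 2(16) = 189 and the supply price is 85 + (16) = 101.
Deadweight loss is the triangle between the curves from 16 to 45.3333: (1/2)(189 - 101)(45.3333 - 16) = 1290.6667.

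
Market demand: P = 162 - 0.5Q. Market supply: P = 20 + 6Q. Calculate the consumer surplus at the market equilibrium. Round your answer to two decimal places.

119.31

Equilibrium: 162 - 0.5Q = 20 + 6Q, so Q* = 21.8462 and P* = 151.0769.
Consumer surplus is the triangle under demand above P*: (1/2)(21.8462)(162 - 151.0769) = (1/2)(21.8462)(10.9231) = 119.3136.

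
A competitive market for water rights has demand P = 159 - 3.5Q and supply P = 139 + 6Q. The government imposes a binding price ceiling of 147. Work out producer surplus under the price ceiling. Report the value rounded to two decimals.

Without the control, 159 - 3.5Q = 139 + 6Q so Q* = 2.1053 and P* = 151.6316.
At P = 147, sellers supply (147 - 139)/6 = 1.3333 while buyers want more, so the quantity traded is 1.3333 at price 147.
PS is the triangle above supply below 147: (1/2)(1.3333)(147 - 139) = 5.3333.

5.33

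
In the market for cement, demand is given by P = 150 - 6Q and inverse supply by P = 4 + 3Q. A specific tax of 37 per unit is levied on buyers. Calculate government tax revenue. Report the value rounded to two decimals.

Pre-tax equilibrium: 150 - 6Q = 4 + 3Q gives Q* = 16.2222, P* = 52.6667.
With the tax, buyers' net willingness to pay falls by 37: (150 - 37) - 6Q = 4 + 3Q, so Q_t = 12.1111. Buyers pay P_b = 77.3333; sellers receive P_s = P_b - 37 = 40.3333.
Revenue is the tax times quantity traded: 37 x 12.1111 = 448.1111.

448.11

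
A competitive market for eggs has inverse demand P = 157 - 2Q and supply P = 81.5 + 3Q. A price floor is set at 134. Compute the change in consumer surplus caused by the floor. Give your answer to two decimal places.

Free-market equilibrium: 157 - 2Q = 81.5 + 3Q gives Q* = 15.1, P* = 126.8.
At P = 134, buyers demand (157 - 134)/2 = 11.5 while sellers would supply more, so the quantity traded is 11.5 at price 134.
CS goes from (1/2)(15.1)(30.2) = 228.01 to 132.25 (computed as (157 - 134)(11.5) - (1/2)(2)(11.5)^2), a change of -95.76.

-95.76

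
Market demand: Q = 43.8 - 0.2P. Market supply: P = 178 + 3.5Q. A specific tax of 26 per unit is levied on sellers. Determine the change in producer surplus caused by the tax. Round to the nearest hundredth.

Rewriting demand in inverse form: P = 219 - 5Q.
Pre-tax equilibrium: 219 - 5Q = 178 + 3.5Q gives Q* = 4.8235, P* = 194.8824.
A tax on sellers shifts supply up by 26: 219 - 5Q = 178 + 3.5Q + 26, so Q_t = 1.7647. Buyers pay P_b = 210.1765; sellers receive P_s = P_b - 26 = 184.1765.
PS falls from (1/2)(4.8235)(16.8824) = 40.7163 to (1/2)(1.7647)(6.1765) = 5.4498, a change of -35.2664.

-35.27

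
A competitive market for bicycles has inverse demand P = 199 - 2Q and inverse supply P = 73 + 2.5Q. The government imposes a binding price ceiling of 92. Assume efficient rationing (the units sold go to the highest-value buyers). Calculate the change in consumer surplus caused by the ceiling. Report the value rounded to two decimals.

-28.56

Without the control, 199 - 2Q = 73 + 2.5Q so Q* = 28 and P* = 143.
At P = 92, sellers supply (92 - 73)/2.5 = 7.6 while buyers want more, so the quantity traded is 7.6 at price 92.
CS goes from (1/2)(28)(56) = 784 to 755.44 (computed as (199 - 92)(7.6) - (1/2)(2)(7.6)^2), a change of -28.56.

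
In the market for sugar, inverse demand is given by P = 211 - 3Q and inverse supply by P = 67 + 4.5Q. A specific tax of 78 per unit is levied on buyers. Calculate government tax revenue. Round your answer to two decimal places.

Pre-tax equilibrium: 211 - 3Q = 67 + 4.5Q gives Q* = 19.2, P* = 153.4.
With the tax, buyers' net willingness to pay falls by 78: (211 - 78) - 3Q = 67 + 4.5Q, so Q_t = 8.8. Buyers pay P_b = 184.6; sellers receive P_s = P_b - 78 = 106.6.
Tax revenue = t x Q_t = 78 x 8.8 = 686.4.

686.40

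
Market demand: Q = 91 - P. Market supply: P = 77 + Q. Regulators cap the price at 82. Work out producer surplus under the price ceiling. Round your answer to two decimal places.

12.50

Rewriting demand in inverse form: P = 91 - Q.
Without the control, 91 - Q = 77 + Q so Q* = 7 and P* = 84.
At the ceiling price 82, quantity supplied is (82 - 77)/1 = 5; supply is the short side, so Q = 5 trades at P = 82.
PS is the triangle above supply below 82: (1/2)(5)(82 - 77) = 12.5.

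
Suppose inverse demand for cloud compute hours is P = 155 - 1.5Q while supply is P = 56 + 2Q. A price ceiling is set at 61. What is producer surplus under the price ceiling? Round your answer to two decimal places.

Free-market equilibrium: 155 - 1.5Q = 56 + 2Q gives Q* = 28.2857, P* = 112.5714.
At the ceiling price 61, quantity supplied is (61 - 56)/2 = 2.5; supply is the short side, so Q = 2.5 trades at P = 61.
PS is the triangle above supply below 61: (1/2)(2.5)(61 - 56) = 6.25.

6.25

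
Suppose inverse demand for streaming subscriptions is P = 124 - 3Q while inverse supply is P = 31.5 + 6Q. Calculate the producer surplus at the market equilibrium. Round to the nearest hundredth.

Equilibrium: 124 - 3Q = 31.5 + 6Q, so Q* = 10.2778 and P* = 93.1667.
Producer surplus is the triangle above supply below P*: (1/2)(10.2778)(93.1667 - 31.5) = (1/2)(10.2778)(61.6667) = 316.8981.

316.90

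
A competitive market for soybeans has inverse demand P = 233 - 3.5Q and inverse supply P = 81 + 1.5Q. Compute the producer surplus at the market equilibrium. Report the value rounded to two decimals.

Equilibrium: 233 - 3.5Q = 81 + 1.5Q, so Q* = 30.4 and P* = 126.6.
The supply curve's price intercept is 81, so PS = (1/2)(Q*)(P* - 81) = (1/2)(30.4)(45.6) = 693.12.

693.12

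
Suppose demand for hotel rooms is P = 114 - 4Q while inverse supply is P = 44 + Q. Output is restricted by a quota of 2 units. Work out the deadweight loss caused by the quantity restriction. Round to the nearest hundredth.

360.00

Unrestricted equilibrium: Q* = (114 - 44)/(4 + 1) = 14.
At Q = 2 the demand price is 114 - 4(2) = 106 and the supply price is 44 + (2) = 46.
Deadweight loss is the triangle between the curves from 2 to 14: (1/2)(106 - 46)(14 - 2) = 360.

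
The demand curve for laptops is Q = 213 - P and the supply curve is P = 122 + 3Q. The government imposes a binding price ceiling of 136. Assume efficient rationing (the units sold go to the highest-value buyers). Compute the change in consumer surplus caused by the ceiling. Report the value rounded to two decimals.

89.66

Rewriting demand in inverse form: P = 213 - Q.
Free-market equilibrium: 213 - Q = 122 + 3Q gives Q* = 22.75, P* = 190.25.
At the ceiling price 136, quantity supplied is (136 - 122)/3 = 4.6667; supply is the short side, so Q = 4.6667 trades at P = 136.
CS goes from (1/2)(22.75)(22.75) = 258.7812 to 348.4444 (computed as (213 - 136)(4.6667) - (1/2)(1)(4.6667)^2), a change of 89.6632.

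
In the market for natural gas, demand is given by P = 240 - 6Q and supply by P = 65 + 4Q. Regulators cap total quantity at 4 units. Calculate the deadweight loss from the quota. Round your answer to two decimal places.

Without the quota, 240 - 6Q = 65 + 4Q gives Q* = 17.5.
At Q = 4 the demand price is 240 - 6(4) = 216 and the supply price is 65 + 4(4) = 81.
Deadweight loss is the triangle between the curves from 4 to 17.5: (1/2)(216 - 81)(17.5 - 4) = 911.25.

911.25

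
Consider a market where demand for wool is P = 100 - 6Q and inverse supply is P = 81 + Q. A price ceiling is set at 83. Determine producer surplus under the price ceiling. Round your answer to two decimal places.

2.00

Without the control, 100 - 6Q = 81 + Q so Q* = 2.7143 and P* = 83.7143.
At the ceiling price 83, quantity supplied is (83 - 81)/1 = 2; supply is the short side, so Q = 2 trades at P = 83.
PS is the triangle above supply below 83: (1/2)(2)(83 - 81) = 2.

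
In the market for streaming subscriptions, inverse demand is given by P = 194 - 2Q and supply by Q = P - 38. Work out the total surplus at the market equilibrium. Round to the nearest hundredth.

4056.00

Rewriting supply in inverse form: P = 38 + Q.
Setting demand equal to supply, 156 = 3Q, so Q* = 52 and P* = 90.
Total surplus is the full triangle between the curves from 0 to Q*: (1/2)(52)(194 - 38) = 4056.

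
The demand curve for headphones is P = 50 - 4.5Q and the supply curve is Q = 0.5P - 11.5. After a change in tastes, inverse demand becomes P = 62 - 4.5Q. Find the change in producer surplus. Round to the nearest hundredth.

Rewriting supply in inverse form: P = 23 + 2Q.
Initial equilibrium: Q_0 = 4.1538, P_0 = 31.3077; CS_0 = (1/2)(4.1538)(18.6923) = 38.8225, PS_0 = (1/2)(4.1538)(8.3077) = 17.2544.
New equilibrium: 62 - 4.5Q = 23 + 2Q gives Q_1 = 6, P_1 = 35; CS_1 = 81, PS_1 = 36.
Change in producer surplus = 36 - 17.2544 = 18.7456.

18.75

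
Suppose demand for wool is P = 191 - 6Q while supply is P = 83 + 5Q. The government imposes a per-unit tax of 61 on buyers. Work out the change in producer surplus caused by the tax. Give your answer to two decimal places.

Without the tax, 191 - 6Q = 83 + 5Q so Q* = 9.8182 and P* = 132.0909.
A tax on buyers shifts demand down by 61: (191 - 61) - 6Q = 83 + 5Q, so Q_t = 4.2727. Buyers pay P_b = 165.3636; sellers receive P_s = P_b - 61 = 104.3636.
Producers lose the trapezoid between P_s and P* out to Q_t plus the triangle from Q_t to Q*: change in PS = 45.6405 - 240.9917 = -195.3512.

-195.35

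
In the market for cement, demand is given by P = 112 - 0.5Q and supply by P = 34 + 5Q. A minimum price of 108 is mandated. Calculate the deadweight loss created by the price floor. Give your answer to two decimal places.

Free-market equilibrium: 112 - 0.5Q = 34 + 5Q gives Q* = 14.1818, P* = 104.9091.
At P = 108, buyers demand (112 - 108)/0.5 = 8 while sellers would supply more, so the quantity traded is 8 at price 108.
The lost-trades triangle has base Q* - 8 = 6.1818 and height equal to the gap between the curves at Q = 8, which is 108 - 74 = 34. DWL = (1/2)(6.1818)(34) = 105.0909.

105.09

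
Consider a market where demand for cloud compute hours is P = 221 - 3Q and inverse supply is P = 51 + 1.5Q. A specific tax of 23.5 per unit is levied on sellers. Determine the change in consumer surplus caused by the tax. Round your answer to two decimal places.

Pre-tax equilibrium: 221 - 3Q = 51 + 1.5Q gives Q* = 37.7778, P* = 107.6667.
With the tax, sellers need 23.5 more per unit: 221 - 3Q = 51 + 1.5Q + 23.5, so Q_t = 32.5556. Buyers pay P_b = 123.3333; sellers receive P_s = P_b - 23.5 = 99.8333.
Consumers lose the trapezoid between P* and P_b out to Q_t plus the triangle from Q_t to Q*: change in CS = 1589.7963 - 2140.7407 = -550.9444.

-550.94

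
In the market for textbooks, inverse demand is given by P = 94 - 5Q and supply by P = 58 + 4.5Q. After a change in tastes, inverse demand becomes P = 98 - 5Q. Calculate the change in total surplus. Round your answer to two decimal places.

Initial equilibrium: Q_0 = 3.7895, P_0 = 75.0526; CS_0 = (1/2)(3.7895)(18.9474) = 35.9003, PS_0 = (1/2)(3.7895)(17.0526) = 32.3102.
New equilibrium: 98 - 5Q = 58 + 4.5Q gives Q_1 = 4.2105, P_1 = 76.9474; CS_1 = 44.3213, PS_1 = 39.8892.
Change in total surplus = (44.3213 + 39.8892) - (35.9003 + 32.3102) = 16.

16.00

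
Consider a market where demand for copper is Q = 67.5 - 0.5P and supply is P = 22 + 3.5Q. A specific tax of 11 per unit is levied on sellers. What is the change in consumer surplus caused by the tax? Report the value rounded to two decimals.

-78.18

Rewriting demand in inverse form: P = 135 - 2Q.
Without the tax, 135 - 2Q = 22 + 3.5Q so Q* = 20.5455 and P* = 93.9091.
With the tax, sellers need 11 more per unit: 135 - 2Q = 22 + 3.5Q + 11, so Q_t = 18.5455. Buyers pay P_b = 97.9091; sellers receive P_s = P_b - 11 = 86.9091.
Consumers lose the trapezoid between P* and P_b out to Q_t plus the triangle from Q_t to Q*: change in CS = 343.9339 - 422.1157 = -78.1818.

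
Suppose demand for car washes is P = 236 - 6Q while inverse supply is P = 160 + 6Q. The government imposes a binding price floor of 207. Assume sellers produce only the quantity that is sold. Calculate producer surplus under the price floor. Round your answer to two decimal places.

Without the control, 236 - 6Q = 160 + 6Q so Q* = 6.3333 and P* = 198.
At the floor price 207, quantity demanded is (236 - 207)/6 = 4.8333; demand is the short side, so Q = 4.8333 trades at P = 207.
The supply price at Q = 4.8333 is 189. PS is the trapezoid between 207 and supply over [0, 4.8333]: (1/2)[(207 - 160) + (207 - 189)](4.8333) = 157.0833.

157.08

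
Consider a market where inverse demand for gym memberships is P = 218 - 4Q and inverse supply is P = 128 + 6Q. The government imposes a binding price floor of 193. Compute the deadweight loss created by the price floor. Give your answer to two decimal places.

Without the control, 218 - 4Q = 128 + 6Q so Q* = 9 and P* = 182.
At P = 193, buyers demand (218 - 193)/4 = 6.25 while sellers would supply more, so the quantity traded is 6.25 at price 193.
At Q = 6.25 the demand price is 193 and the supply price is 165.5. Deadweight loss is the triangle between the curves from 6.25 to 9: (1/2)(193 - 165.5)(9 - 6.25) = 37.8125.

37.81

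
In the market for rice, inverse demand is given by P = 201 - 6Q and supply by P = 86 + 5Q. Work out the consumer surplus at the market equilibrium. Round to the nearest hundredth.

327.89

Setting demand equal to supply, 115 = 11Q, so Q* = 10.4545 and P* = 138.2727.
The demand choke price is 201, so CS = (1/2)(Q*)(201 - P*) = (1/2)(10.4545)(62.7273) = 327.8926.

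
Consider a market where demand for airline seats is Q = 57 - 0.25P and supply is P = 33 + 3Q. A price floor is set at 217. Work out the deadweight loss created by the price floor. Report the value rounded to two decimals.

2206.29

Rewriting demand in inverse form: P = 228 - 4Q.
Free-market equilibrium: 228 - 4Q = 33 + 3Q gives Q* = 27.8571, P* = 116.5714.
At the floor price 217, quantity demanded is (228 - 217)/4 = 2.75; demand is the short side, so Q = 2.75 trades at P = 217.
The lost-trades triangle has base Q* - 2.75 = 25.1071 and height equal to the gap between the curves at Q = 2.75, which is 217 - 41.25 = 175.75. DWL = (1/2)(25.1071)(175.75) = 2206.2902.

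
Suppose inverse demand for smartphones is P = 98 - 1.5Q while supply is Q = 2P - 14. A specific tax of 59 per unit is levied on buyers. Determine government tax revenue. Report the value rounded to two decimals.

Rewriting supply in inverse form: P = 7 + 0.5Q.
Without the tax, 98 - 1.5Q = 7 + 0.5Q so Q* = 45.5 and P* = 29.75.
With the tax, buyers' net willingness to pay falls by 59: (98 - 59) - 1.5Q = 7 + 0.5Q, so Q_t = 16. Buyers pay P_b = 74; sellers receive P_s = P_b - 59 = 15.
Revenue is the tax times quantity traded: 59 x 16 = 944.

944.00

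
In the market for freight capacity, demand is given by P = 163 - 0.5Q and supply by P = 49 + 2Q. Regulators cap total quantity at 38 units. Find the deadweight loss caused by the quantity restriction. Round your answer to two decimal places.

Without the quota, 163 - 0.5Q = 49 + 2Q gives Q* = 45.6.
At Q = 38 the demand price is 163 - 0.5(38) = 144 and the supply price is 49 + 2(38) = 125.
DWL = (1/2)(gap between curves at 38) x (Q* - 38) = (1/2)(19)(7.6) = 72.2.

72.20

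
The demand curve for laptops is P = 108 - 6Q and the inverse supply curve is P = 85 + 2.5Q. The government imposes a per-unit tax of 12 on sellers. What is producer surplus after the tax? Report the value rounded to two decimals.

Without the tax, 108 - 6Q = 85 + 2.5Q so Q* = 2.7059 and P* = 91.7647.
A tax on sellers shifts supply up by 12: 108 - 6Q = 85 + 2.5Q + 12, so Q_t = 1.2941. Buyers pay P_b = 100.2353; sellers receive P_s = P_b - 12 = 88.2353.
Producer surplus is the triangle above supply below P_s: (1/2)(1.2941)(88.2353 - 85) = 2.0934.

2.09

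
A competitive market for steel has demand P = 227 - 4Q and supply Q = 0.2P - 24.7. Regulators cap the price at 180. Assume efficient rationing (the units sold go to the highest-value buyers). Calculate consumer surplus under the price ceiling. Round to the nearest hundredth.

275.72

Rewriting supply in inverse form: P = 123.5 + 5Q.
Free-market equilibrium: 227 - 4Q = 123.5 + 5Q gives Q* = 11.5, P* = 181.
At P = 180, sellers supply (180 - 123.5)/5 = 11.3 while buyers want more, so the quantity traded is 11.3 at price 180.
The demand price at Q = 11.3 is 181.8. CS is the trapezoid between demand and 180 over [0, 11.3]: (1/2)[(227 - 180) + (181.8 - 180)](11.3) = 275.72.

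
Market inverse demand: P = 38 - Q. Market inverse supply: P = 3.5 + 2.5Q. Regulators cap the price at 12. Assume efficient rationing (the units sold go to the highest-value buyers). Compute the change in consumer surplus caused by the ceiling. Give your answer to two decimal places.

Without the control, 38 - Q = 3.5 + 2.5Q so Q* = 9.8571 and P* = 28.1429.
At the ceiling price 12, quantity supplied is (12 - 3.5)/2.5 = 3.4; supply is the short side, so Q = 3.4 trades at P = 12.
CS goes from (1/2)(9.8571)(9.8571) = 48.5816 to 82.62 (computed as (38 - 12)(3.4) - (1/2)(1)(3.4)^2), a change of 34.0384.

34.04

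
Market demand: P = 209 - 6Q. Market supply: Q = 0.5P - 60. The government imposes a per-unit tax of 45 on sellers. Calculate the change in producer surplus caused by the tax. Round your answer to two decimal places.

-93.52

Rewriting supply in inverse form: P = 120 + 2Q.
Pre-tax equilibrium: 209 - 6Q = 120 + 2Q gives Q* = 11.125, P* = 142.25.
A tax on sellers shifts supply up by 45: 209 - 6Q = 120 + 2Q + 45, so Q_t = 5.5. Buyers pay P_b = 176; sellers receive P_s = P_b - 45 = 131.
Producers lose the trapezoid between P_s and P* out to Q_t plus the triangle from Q_t to Q*: change in PS = 30.25 - 123.7656 = -93.5156.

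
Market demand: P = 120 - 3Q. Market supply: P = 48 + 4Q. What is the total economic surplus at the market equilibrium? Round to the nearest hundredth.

Setting demand equal to supply, 72 = 7Q, so Q* = 10.2857 and P* = 89.1429.
CS = (1/2)(10.2857)(30.8571) = 158.6939 and PS = (1/2)(10.2857)(41.1429) = 211.5918, so total surplus = 370.2857.

370.29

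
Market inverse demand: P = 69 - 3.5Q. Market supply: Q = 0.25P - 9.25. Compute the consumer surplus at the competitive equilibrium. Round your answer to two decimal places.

31.86

Rewriting supply in inverse form: P = 37 + 4Q.
Equilibrium: 69 - 3.5Q = 37 + 4Q, so Q* = 4.2667 and P* = 54.0667.
Consumer surplus is the triangle under demand above P*: (1/2)(4.2667)(69 - 54.0667) = (1/2)(4.2667)(14.9333) = 31.8578.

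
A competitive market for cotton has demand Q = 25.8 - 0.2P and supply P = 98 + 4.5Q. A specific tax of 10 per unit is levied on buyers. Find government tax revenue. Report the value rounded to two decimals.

22.11

Rewriting demand in inverse form: P = 129 - 5Q.
Without the tax, 129 - 5Q = 98 + 4.5Q so Q* = 3.2632 and P* = 112.6842.
A tax on buyers shifts demand down by 10: (129 - 10) - 5Q = 98 + 4.5Q, so Q_t = 2.2105. Buyers pay P_b = 117.9474; sellers receive P_s = P_b - 10 = 107.9474.
Revenue is the tax times quantity traded: 10 x 2.2105 = 22.1053.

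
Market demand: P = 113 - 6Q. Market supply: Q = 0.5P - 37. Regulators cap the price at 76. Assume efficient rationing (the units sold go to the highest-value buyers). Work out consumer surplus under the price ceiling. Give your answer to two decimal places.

34.00

Rewriting supply in inverse form: P = 74 + 2Q.
Free-market equilibrium: 113 - 6Q = 74 + 2Q gives Q* = 4.875, P* = 83.75.
At P = 76, sellers supply (76 - 74)/2 = 1 while buyers want more, so the quantity traded is 1 at price 76.
The demand price at Q = 1 is 107. CS is the trapezoid between demand and 76 over [0, 1]: (1/2)[(113 - 76) + (107 - 76)](1) = 34.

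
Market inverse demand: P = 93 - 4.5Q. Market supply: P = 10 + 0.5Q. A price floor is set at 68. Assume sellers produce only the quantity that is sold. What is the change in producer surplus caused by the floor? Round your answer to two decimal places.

245.62

Without the control, 93 - 4.5Q = 10 + 0.5Q so Q* = 16.6 and P* = 18.3.
At the floor price 68, quantity demanded is (93 - 68)/4.5 = 5.5556; demand is the short side, so Q = 5.5556 trades at P = 68.
PS goes from (1/2)(16.6)(8.3) = 68.89 to 314.5062 (computed as (68 - 10)(5.5556) - (1/2)(0.5)(5.5556)^2), a change of 245.6162.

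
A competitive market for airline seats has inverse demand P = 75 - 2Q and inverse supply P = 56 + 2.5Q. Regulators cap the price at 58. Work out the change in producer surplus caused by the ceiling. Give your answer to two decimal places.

Free-market equilibrium: 75 - 2Q = 56 + 2.5Q gives Q* = 4.2222, P* = 66.5556.
At P = 58, sellers supply (58 - 56)/2.5 = 0.8 while buyers want more, so the quantity traded is 0.8 at price 58.
PS goes from (1/2)(4.2222)(10.5556) = 22.284 to 0.8 (computed as (58 - 56)(0.8) - (1/2)(2.5)(0.8)^2), a change of -21.484.

-21.48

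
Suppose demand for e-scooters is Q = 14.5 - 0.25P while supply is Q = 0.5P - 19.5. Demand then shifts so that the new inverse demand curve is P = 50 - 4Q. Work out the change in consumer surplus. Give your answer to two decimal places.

-13.33

Rewriting demand in inverse form: P = 58 - 4Q.
Rewriting supply in inverse form: P = 39 + 2Q.
Initial equilibrium: Q_0 = 3.1667, P_0 = 45.3333; CS_0 = (1/2)(3.1667)(12.6667) = 20.0556, PS_0 = (1/2)(3.1667)(6.3333) = 10.0278.
New equilibrium: 50 - 4Q = 39 + 2Q gives Q_1 = 1.8333, P_1 = 42.6667; CS_1 = 6.7222, PS_1 = 3.3611.
Change in consumer surplus = 6.7222 - 20.0556 = -13.3333.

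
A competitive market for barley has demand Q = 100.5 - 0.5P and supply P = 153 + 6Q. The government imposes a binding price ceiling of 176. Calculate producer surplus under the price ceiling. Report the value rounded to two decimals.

44.08

Rewriting demand in inverse form: P = 201 - 2Q.
Without the control, 201 - 2Q = 153 + 6Q so Q* = 6 and P* = 189.
At P = 176, sellers supply (176 - 153)/6 = 3.8333 while buyers want more, so the quantity traded is 3.8333 at price 176.
PS is the triangle above supply below 176: (1/2)(3.8333)(176 - 153) = 44.0833.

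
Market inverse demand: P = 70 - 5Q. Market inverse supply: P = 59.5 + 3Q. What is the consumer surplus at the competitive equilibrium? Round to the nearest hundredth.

Equilibrium: 70 - 5Q = 59.5 + 3Q, so Q* = 1.3125 and P* = 63.4375.
Consumer surplus is the triangle under demand above P*: (1/2)(1.3125)(70 - 63.4375) = (1/2)(1.3125)(6.5625) = 4.3066.

4.31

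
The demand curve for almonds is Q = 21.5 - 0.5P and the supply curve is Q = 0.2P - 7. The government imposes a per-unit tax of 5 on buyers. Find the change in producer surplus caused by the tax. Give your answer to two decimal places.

Rewriting demand in inverse form: P = 43 - 2Q.
Rewriting supply in inverse form: P = 35 + 5Q.
Pre-tax equilibrium: 43 - 2Q = 35 + 5Q gives Q* = 1.1429, P* = 40.7143.
With the tax, buyers' net willingness to pay falls by 5: (43 - 5) - 2Q = 35 + 5Q, so Q_t = 0.4286. Buyers pay P_b = 42.1429; sellers receive P_s = P_b - 5 = 37.1429.
PS falls from (1/2)(1.1429)(5.7143) = 3.2653 to (1/2)(0.4286)(2.1429) = 0.4592, a change of -2.8061.

-2.81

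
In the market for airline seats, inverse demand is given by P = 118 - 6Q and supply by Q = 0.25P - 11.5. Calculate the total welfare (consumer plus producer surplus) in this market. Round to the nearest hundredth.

259.20

Rewriting supply in inverse form: P = 46 + 4Q.
Setting demand equal to supply, 72 = 10Q, so Q* = 7.2 and P* = 74.8.
CS = (1/2)(7.2)(43.2) = 155.52 and PS = (1/2)(7.2)(28.8) = 103.68, so total surplus = 259.2.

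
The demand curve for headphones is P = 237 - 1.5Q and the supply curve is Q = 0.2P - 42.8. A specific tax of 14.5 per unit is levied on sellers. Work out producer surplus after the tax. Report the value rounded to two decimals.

4.28

Rewriting supply in inverse form: P = 214 + 5Q.
Without the tax, 237 - 1.5Q = 214 + 5Q so Q* = 3.5385 and P* = 231.6923.
With the tax, sellers need 14.5 more per unit: 237 - 1.5Q = 214 + 5Q + 14.5, so Q_t = 1.3077. Buyers pay P_b = 235.0385; sellers receive P_s = P_b - 14.5 = 220.5385.
PS = (1/2)(Q_t)(P_s - 214) = (1/2)(1.3077)(6.5385) = 4.2751.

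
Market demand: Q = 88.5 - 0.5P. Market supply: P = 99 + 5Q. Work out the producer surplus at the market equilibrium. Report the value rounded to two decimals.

Rewriting demand in inverse form: P = 177 - 2Q.
Equilibrium: 177 - 2Q = 99 + 5Q, so Q* = 11.1429 and P* = 154.7143.
The supply curve's price intercept is 99, so PS = (1/2)(Q*)(P* - 99) = (1/2)(11.1429)(55.7143) = 310.4082.

310.41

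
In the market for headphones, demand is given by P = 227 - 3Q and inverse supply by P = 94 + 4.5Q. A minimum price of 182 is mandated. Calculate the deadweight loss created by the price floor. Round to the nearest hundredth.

28.02

Free-market equilibrium: 227 - 3Q = 94 + 4.5Q gives Q* = 17.7333, P* = 173.8.
At the floor price 182, quantity demanded is (227 - 182)/3 = 15; demand is the short side, so Q = 15 trades at P = 182.
The lost-trades triangle has base Q* - 15 = 2.7333 and height equal to the gap between the curves at Q = 15, which is 182 - 161.5 = 20.5. DWL = (1/2)(2.7333)(20.5) = 28.0167.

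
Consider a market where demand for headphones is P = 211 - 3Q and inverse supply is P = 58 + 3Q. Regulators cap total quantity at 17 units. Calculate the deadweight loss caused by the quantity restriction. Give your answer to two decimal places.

Unrestricted equilibrium: Q* = (211 - 58)/(3 + 3) = 25.5.
At Q = 17 the demand price is 211 - 3(17) = 160 and the supply price is 58 + 3(17) = 109.
Deadweight loss is the triangle between the curves from 17 to 25.5: (1/2)(160 - 109)(25.5 - 17) = 216.75.

216.75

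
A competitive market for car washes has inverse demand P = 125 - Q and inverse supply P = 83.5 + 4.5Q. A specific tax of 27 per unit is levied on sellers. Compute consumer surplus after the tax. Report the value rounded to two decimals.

3.48

Pre-tax equilibrium: 125 - Q = 83.5 + 4.5Q gives Q* = 7.5455, P* = 117.4545.
A tax on sellers shifts supply up by 27: 125 - Q = 83.5 + 4.5Q + 27, so Q_t = 2.6364. Buyers pay P_b = 122.3636; sellers receive P_s = P_b - 27 = 95.3636.
Consumer surplus is the triangle under demand above P_b: (1/2)(2.6364)(125 - 122.3636) = 3.4752.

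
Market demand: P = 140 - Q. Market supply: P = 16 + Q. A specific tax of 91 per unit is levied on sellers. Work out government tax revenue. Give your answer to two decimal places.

1501.50

Without the tax, 140 - Q = 16 + Q so Q* = 62 and P* = 78.
A tax on sellers shifts supply up by 91: 140 - Q = 16 + Q + 91, so Q_t = 16.5. Buyers pay P_b = 123.5; sellers receive P_s = P_b - 91 = 32.5.
Revenue is the tax times quantity traded: 91 x 16.5 = 1501.5.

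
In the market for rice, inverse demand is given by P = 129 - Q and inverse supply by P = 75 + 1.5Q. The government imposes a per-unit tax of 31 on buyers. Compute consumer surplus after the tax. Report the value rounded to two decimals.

Pre-tax equilibrium: 129 - Q = 75 + 1.5Q gives Q* = 21.6, P* = 107.4.
With the tax, buyers' net willingness to pay falls by 31: (129 - 31) - Q = 75 + 1.5Q, so Q_t = 9.2. Buyers pay P_b = 119.8; sellers receive P_s = P_b - 31 = 88.8.
Consumer surplus is the triangle under demand above P_b: (1/2)(9.2)(129 - 119.8) = 42.32.

42.32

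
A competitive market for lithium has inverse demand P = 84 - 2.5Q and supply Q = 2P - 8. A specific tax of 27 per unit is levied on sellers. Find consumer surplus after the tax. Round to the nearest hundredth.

Rewriting supply in inverse form: P = 4 + 0.5Q.
Without the tax, 84 - 2.5Q = 4 + 0.5Q so Q* = 26.6667 and P* = 17.3333.
A tax on sellers shifts supply up by 27: 84 - 2.5Q = 4 + 0.5Q + 27, so Q_t = 17.6667. Buyers pay P_b = 39.8333; sellers receive P_s = P_b - 27 = 12.8333.
CS = (1/2)(Q_t)(84 - P_b) = (1/2)(17.6667)(44.1667) = 390.1389.

390.14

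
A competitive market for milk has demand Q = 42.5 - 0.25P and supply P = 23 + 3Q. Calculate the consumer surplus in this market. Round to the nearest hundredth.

Rewriting demand in inverse form: P = 170 - 4Q.
Set 170 - 4Q = 23 + 3Q, which gives 147 = 7Q, so Q* = 21 and P* = 170 - 4(21) = 86.
Consumer surplus is the triangle under demand above P*: (1/2)(21)(170 - 86) = (1/2)(21)(84) = 882.

882.00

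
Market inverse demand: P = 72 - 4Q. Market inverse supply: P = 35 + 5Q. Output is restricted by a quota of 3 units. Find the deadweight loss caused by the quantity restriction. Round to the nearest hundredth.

5.56

Without the quota, 72 - 4Q = 35 + 5Q gives Q* = 4.1111.
At Q = 3 the demand price is 72 - 4(3) = 60 and the supply price is 35 + 5(3) = 50.
DWL = (1/2)(gap between curves at 3) x (Q* - 3) = (1/2)(10)(1.1111) = 5.5556.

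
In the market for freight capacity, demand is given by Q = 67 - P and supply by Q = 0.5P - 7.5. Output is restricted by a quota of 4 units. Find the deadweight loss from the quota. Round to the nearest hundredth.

Rewriting demand in inverse form: P = 67 - Q.
Rewriting supply in inverse form: P = 15 + 2Q.
Unrestricted equilibrium: Q* = (67 - 15)/(1 + 2) = 17.3333.
At Q = 4 the demand price is 67 - (4) = 63 and the supply price is 15 + 2(4) = 23.
Deadweight loss is the triangle between the curves from 4 to 17.3333: (1/2)(63 - 23)(17.3333 - 4) = 266.6667.

266.67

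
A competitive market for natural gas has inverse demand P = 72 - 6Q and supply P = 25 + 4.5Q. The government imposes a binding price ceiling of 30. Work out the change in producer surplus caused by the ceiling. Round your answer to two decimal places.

-42.30

Free-market equilibrium: 72 - 6Q = 25 + 4.5Q gives Q* = 4.4762, P* = 45.1429.
At P = 30, sellers supply (30 - 25)/4.5 = 1.1111 while buyers want more, so the quantity traded is 1.1111 at price 30.
PS goes from (1/2)(4.4762)(20.1429) = 45.0816 to 2.7778 (computed as (30 - 25)(1.1111) - (1/2)(4.5)(1.1111)^2), a change of -42.3039.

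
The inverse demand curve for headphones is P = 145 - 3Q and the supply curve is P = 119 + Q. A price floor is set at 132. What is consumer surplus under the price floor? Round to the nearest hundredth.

28.17

Free-market equilibrium: 145 - 3Q = 119 + Q gives Q* = 6.5, P* = 125.5.
At P = 132, buyers demand (145 - 132)/3 = 4.3333 while sellers would supply more, so the quantity traded is 4.3333 at price 132.
CS is the triangle under demand above 132: (1/2)(4.3333)(145 - 132) = 28.1667.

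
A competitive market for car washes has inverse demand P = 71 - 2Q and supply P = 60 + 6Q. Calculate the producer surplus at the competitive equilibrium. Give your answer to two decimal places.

Equilibrium: 71 - 2Q = 60 + 6Q, so Q* = 1.375 and P* = 68.25.
Producer surplus is the triangle above supply below P*: (1/2)(1.375)(68.25 - 60) = (1/2)(1.375)(8.25) = 5.6719.

5.67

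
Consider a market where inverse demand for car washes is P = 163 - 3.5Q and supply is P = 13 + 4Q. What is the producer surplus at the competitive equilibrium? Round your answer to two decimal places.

Set 163 - 3.5Q = 13 + 4Q, which gives 150 = 7.5Q, so Q* = 20 and P* = 163 - 3.5(20) = 93.
PS is the area between P* and the supply curve from 0 to Q*: (1/2)(20)(80) = 800.

800.00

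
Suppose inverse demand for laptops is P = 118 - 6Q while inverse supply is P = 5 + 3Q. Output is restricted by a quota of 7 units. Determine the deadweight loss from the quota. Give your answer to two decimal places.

138.89

Unrestricted equilibrium: Q* = (118 - 5)/(6 + 3) = 12.5556.
At Q = 7 the demand price is 118 - 6(7) = 76 and the supply price is 5 + 3(7) = 26.
DWL = (1/2)(gap between curves at 7) x (Q* - 7) = (1/2)(50)(5.5556) = 138.8889.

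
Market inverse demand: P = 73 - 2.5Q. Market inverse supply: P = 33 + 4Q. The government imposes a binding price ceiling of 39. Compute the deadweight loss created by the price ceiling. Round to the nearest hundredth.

70.39

Free-market equilibrium: 73 - 2.5Q = 33 + 4Q gives Q* = 6.1538, P* = 57.6154.
At the ceiling price 39, quantity supplied is (39 - 33)/4 = 1.5; supply is the short side, so Q = 1.5 trades at P = 39.
The lost-trades triangle has base Q* - 1.5 = 4.6538 and height equal to the gap between the curves at Q = 1.5, which is 69.25 - 39 = 30.25. DWL = (1/2)(4.6538)(30.25) = 70.3894.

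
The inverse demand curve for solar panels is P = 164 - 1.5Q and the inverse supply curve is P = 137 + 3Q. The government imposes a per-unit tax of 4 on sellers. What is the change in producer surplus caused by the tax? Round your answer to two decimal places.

Without the tax, 164 - 1.5Q = 137 + 3Q so Q* = 6 and P* = 155.
With the tax, sellers need 4 more per unit: 164 - 1.5Q = 137 + 3Q + 4, so Q_t = 5.1111. Buyers pay P_b = 156.3333; sellers receive P_s = P_b - 4 = 152.3333.
Producers lose the trapezoid between P_s and P* out to Q_t plus the triangle from Q_t to Q*: change in PS = 39.1852 - 54 = -14.8148.

-14.81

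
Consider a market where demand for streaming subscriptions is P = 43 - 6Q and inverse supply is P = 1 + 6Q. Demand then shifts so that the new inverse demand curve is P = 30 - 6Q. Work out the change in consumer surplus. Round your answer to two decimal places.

Initial equilibrium: Q_0 = 3.5, P_0 = 22; CS_0 = (1/2)(3.5)(21) = 36.75, PS_0 = (1/2)(3.5)(21) = 36.75.
New equilibrium: 30 - 6Q = 1 + 6Q gives Q_1 = 2.4167, P_1 = 15.5; CS_1 = 17.5208, PS_1 = 17.5208.
Change in consumer surplus = 17.5208 - 36.75 = -19.2292.

-19.23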